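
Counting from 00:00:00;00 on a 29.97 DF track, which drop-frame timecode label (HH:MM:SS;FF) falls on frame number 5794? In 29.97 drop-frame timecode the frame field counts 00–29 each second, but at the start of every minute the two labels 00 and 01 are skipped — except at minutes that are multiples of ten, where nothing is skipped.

00:03:13;10

Each 10-minute DF block holds 10 × 60 × 30 − 9 × 2 = 17982 frames. 5794 ÷ 17982 → 0 full blocks, remainder 5794.
Within the partial block the first minute is 1800 frames and each further minute 1798, so 3 further minute boundaries passed. Total skipped labels = 18 × 0 + 2 × 3 = 6.
Non-drop label index = 5794 + 6 = 5800; at 30 labels/s that is 00:03:13:10, i.e. DF 00:03:13;10.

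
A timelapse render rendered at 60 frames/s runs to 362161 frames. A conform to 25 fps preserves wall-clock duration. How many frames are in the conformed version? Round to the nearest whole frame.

Frames at target rate = 362161 × (25) / (60) = 1810805/12 ≈ 150900.417.
Nearest whole frame: 150900.

150900 frames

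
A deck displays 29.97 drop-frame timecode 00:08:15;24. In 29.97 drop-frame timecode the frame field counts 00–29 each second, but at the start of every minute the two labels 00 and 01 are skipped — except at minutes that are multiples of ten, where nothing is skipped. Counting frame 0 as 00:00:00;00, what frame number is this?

14858

Complete 10-minute blocks: 0, each 17982 frames → 0.
Remaining 8 whole minutes in the current block: 1800 + 7 × 1798 = 14386 frames.
Within the current minute: 15 × 30 + 24 − 2 = 472 (labels ;00/;01 skipped at this minute). Total = 0 + 14386 + 472 = 14858.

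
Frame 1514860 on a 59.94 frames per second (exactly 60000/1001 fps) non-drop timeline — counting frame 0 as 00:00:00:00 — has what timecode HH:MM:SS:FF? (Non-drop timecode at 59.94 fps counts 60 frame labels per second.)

1514860 ÷ 60 = 25247 full seconds, remainder 40 frames.
25247 s = 7 h 0 min 47 s.
Timecode: 07:00:47:40.

07:00:47:40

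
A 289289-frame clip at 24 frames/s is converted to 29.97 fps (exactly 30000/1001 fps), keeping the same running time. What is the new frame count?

361250 frames

Target frames = source frames × (target rate / source rate) = 289289 × (30000/1001)/(24) = 289289 × 1250/1001 = 361250.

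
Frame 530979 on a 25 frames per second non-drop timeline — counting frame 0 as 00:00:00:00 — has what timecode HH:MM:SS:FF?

530979 ÷ 25 = 21239 full seconds, remainder 4 frames.
21239 s = 5 h 53 min 59 s.
Timecode: 05:53:59:04.

05:53:59:04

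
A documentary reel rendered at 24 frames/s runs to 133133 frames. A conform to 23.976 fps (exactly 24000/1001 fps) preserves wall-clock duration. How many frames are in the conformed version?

Target frames = source frames × (target rate / source rate) = 133133 × (24000/1001)/(24) = 133133 × 1000/1001 = 133000.

133000 frames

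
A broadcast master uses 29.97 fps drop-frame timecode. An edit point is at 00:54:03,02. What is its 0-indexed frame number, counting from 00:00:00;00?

97194

As if non-drop at 30 labels/s: (0 × 3600 + 54 × 60 + 3) × 30 + 2 = 97292.
Minute boundaries passed: 54; those not divisible by 10: 54 − 5 = 49; dropped labels = 2 × 49 = 98.
Actual frame index = 97292 − 98 = 97194.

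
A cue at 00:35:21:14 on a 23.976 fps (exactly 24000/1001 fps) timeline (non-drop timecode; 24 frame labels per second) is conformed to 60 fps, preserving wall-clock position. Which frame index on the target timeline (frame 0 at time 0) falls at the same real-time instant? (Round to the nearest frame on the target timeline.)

frame 127422

Source frame index: (0×3600 + 35×60 + 21) × 24 + 14 = 50918.
Real time: 50918 / (24000/1001) = 25484459/12000 s.
Target frame: (25484459/12000) × (60) = 25484459/200 ≈ 127422.295 → 127422.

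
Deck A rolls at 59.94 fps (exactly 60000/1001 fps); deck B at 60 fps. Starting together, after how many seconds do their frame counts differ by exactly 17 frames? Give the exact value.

17017/60 seconds

The gap grows by |60 − 60000/1001| = 60/1001 frames per second.
Time for a 17-frame gap: 17 ÷ (60/1001) = 17017/60 s.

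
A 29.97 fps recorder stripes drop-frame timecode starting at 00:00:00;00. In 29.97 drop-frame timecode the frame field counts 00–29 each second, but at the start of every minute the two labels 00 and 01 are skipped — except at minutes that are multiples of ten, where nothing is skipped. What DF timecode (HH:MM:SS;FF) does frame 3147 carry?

Ten DF minutes hold 17982 frames, so frame 3147 lies in block 0 (frames 0–17981) with 3147 frames into that block.
The block's first minute is 1800 frames and the rest 1798 each; 3147 frames reaches minute 1, so 0 × 18 + 1 × 2 = 2 labels have been skipped so far.
Adding those back, label number 3147 + 2 = 3149 at 30 labels/s is 104 s + 29 f = 0 h 1 min 44 s frame 29, i.e. 00:01:44;29.

00:01:44;29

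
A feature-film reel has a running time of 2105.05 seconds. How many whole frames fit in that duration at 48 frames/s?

Frames = 2105.05 × 48 = 505212/5 ≈ 101042.4000.
Complete frames: 101042.

101042 frames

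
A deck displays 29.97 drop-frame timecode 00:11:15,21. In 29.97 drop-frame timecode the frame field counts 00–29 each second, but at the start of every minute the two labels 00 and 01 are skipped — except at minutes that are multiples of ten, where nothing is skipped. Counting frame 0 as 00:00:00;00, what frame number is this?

Complete 10-minute blocks: 1, each 17982 frames → 17982.
Remaining 1 whole minute in the current block: 1800 + 0 × 1798 = 1800 frames.
Within the current minute: 15 × 30 + 21 − 2 = 469 (labels ;00/;01 skipped at this minute). Total = 17982 + 1800 + 469 = 20251.

20251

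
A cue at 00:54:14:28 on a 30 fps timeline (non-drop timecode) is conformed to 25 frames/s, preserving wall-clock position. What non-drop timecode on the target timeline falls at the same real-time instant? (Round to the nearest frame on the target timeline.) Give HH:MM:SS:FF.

00:54:14:23

Source frame index: (0×3600 + 54×60 + 14) × 30 + 28 = 97648.
Real time: 97648 / (30) = 48824/15 s.
Target frame: (48824/15) × (25) = 244120/3 ≈ 81373.333 → 81373.
At 25 labels/s: frame 81373 → 00:54:14:23.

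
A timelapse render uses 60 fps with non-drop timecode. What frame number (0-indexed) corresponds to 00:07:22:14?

frame 26534

Total seconds to the label: (0 × 3600 + 7 × 60 + 22) = 442.
Frame index = 442 × 60 + 14 = 26534.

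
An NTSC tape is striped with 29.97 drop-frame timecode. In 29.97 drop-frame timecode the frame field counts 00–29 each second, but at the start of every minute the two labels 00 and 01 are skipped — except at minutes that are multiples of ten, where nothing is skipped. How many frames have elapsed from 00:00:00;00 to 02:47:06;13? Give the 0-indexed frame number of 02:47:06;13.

Complete 10-minute blocks: 16, each 17982 frames → 287712.
Remaining 7 whole minutes in the current block: 1800 + 6 × 1798 = 12588 frames.
Within the current minute: 6 × 30 + 13 − 2 = 191 (labels ;00/;01 skipped at this minute). Total = 287712 + 12588 + 191 = 300491.

300491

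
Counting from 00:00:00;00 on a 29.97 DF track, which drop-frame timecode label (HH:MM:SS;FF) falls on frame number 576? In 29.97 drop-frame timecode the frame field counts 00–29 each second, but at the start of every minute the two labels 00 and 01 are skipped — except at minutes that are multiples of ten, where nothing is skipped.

Ten DF minutes hold 17982 frames, so frame 576 lies in block 0 (frames 0–17981) with 576 frames into that block.
The block's first minute is 1800 frames and the rest 1798 each; 576 frames reaches minute 0, so 0 × 18 + 0 × 2 = 0 labels have been skipped so far.
Adding those back, label number 576 + 0 = 576 at 30 labels/s is 19 s + 6 f = 0 h 0 min 19 s frame 6, i.e. 00:00:19;06.

00:00:19;06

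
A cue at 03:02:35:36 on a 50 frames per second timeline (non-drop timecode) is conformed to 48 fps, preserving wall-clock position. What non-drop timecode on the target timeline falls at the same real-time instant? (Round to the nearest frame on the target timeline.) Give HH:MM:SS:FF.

03:02:35:35

Source frame index: (3×3600 + 2×60 + 35) × 50 + 36 = 547786.
Real time: 547786 / (50) = 273893/25 s.
Target frame: (273893/25) × (48) = 13146864/25 ≈ 525874.560 → 525875.
At 48 labels/s: frame 525875 → 03:02:35:35.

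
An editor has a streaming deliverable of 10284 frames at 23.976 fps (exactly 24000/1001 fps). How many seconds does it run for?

428.9285 seconds

Running time = 10284 / (24000/1001) = 428.9285 s.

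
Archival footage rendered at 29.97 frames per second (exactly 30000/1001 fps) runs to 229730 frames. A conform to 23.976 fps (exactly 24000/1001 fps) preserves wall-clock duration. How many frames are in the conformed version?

183784 frames

Target frames = source frames × (target rate / source rate) = 229730 × (24000/1001)/(30000/1001) = 229730 × 4/5 = 183784.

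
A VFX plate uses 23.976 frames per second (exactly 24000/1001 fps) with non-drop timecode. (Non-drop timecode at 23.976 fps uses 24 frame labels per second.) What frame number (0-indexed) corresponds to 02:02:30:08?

Total seconds to the label: (2 × 3600 + 2 × 60 + 30) = 7350.
Frame index = 7350 × 24 + 8 = 176408.

176408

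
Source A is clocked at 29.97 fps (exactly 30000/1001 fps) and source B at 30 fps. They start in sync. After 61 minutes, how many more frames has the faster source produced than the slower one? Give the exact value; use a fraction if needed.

61 min = 3660 s.
A emits 30000/1001 × 3660 = 109800000/1001 frames; B emits 30 × 3660 = 109800.
Difference = 109800/1001 frames (≈ 109.6903); B is ahead of A.

109800/1001 frames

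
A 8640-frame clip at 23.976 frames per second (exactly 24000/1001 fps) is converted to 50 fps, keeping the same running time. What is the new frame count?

18018 frames

Target frames = source frames × (target rate / source rate) = 8640 × (50)/(24000/1001) = 8640 × 1001/480 = 18018.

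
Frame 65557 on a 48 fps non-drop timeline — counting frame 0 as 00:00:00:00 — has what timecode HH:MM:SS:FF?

65557 ÷ 48 = 1365 full seconds, remainder 37 frames.
1365 s = 0 h 22 min 45 s.
Timecode: 00:22:45:37.

00:22:45:37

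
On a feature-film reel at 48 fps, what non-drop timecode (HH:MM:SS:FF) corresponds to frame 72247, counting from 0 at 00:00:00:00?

00:25:05:07

72247 ÷ 48 = 1505 full seconds, remainder 7 frames.
1505 s = 0 h 25 min 5 s.
Timecode: 00:25:05:07.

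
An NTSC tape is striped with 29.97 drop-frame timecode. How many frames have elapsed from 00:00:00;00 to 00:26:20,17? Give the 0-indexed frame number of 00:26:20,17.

Complete 10-minute blocks: 2, each 17982 frames → 35964.
Remaining 6 whole minutes in the current block: 1800 + 5 × 1798 = 10790 frames.
Within the current minute: 20 × 30 + 17 − 2 = 615 (labels ;00/;01 skipped at this minute). Total = 35964 + 10790 + 615 = 47369.

47369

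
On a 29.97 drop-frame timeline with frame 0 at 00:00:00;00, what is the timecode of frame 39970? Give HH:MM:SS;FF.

00:22:13;20

Ten DF minutes hold 17982 frames, so frame 39970 lies in block 2 (frames 35964–53945) with 4006 frames into that block.
The block's first minute is 1800 frames and the rest 1798 each; 4006 frames reaches minute 2, so 2 × 18 + 2 × 2 = 40 labels have been skipped so far.
Adding those back, label number 39970 + 40 = 40010 at 30 labels/s is 1333 s + 20 f = 0 h 22 min 13 s frame 20, i.e. 00:22:13;20.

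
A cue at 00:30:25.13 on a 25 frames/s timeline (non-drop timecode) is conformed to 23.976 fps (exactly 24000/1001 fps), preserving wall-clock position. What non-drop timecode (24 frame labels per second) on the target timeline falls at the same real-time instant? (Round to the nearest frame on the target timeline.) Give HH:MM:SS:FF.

00:30:23:17

Source frame index: (0×3600 + 30×60 + 25) × 25 + 13 = 45638.
Real time: 45638 / (25) = 45638/25 s.
Target frame: (45638/25) × (24000/1001) = 43812480/1001 ≈ 43768.711 → 43769.
At 24 labels/s: frame 43769 → 00:30:23:17.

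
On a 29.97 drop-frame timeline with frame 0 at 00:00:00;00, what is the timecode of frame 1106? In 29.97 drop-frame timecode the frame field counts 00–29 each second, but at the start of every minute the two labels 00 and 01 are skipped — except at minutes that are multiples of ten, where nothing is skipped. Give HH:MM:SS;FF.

Ten DF minutes hold 17982 frames, so frame 1106 lies in block 0 (frames 0–17981) with 1106 frames into that block.
The block's first minute is 1800 frames and the rest 1798 each; 1106 frames reaches minute 0, so 0 × 18 + 0 × 2 = 0 labels have been skipped so far.
Adding those back, label number 1106 + 0 = 1106 at 30 labels/s is 36 s + 26 f = 0 h 0 min 36 s frame 26, i.e. 00:00:36;26.

00:00:36;26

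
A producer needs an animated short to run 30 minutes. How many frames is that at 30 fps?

54000 frames

30 min = 1800 s.
Frames = 1800 × 30 = 54000.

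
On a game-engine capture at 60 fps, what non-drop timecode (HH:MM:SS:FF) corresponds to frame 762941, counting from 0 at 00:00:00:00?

762941 ÷ 60 = 12715 full seconds, remainder 41 frames.
12715 s = 3 h 31 min 55 s.
Timecode: 03:31:55:41.

03:31:55:41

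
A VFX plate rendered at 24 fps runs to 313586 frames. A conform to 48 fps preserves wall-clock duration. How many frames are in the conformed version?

627172 frames

Target frames = source frames × (target rate / source rate) = 313586 × (48)/(24) = 313586 × 2 = 627172.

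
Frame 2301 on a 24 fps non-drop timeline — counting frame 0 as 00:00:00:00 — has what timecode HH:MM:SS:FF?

00:01:35:21

2301 ÷ 24 = 95 full seconds, remainder 21 frames.
95 s = 0 h 1 min 35 s.
Timecode: 00:01:35:21.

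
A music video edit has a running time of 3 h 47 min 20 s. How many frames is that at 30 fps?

409200 frames

3 h 47 min 20 s = 13640 s.
Frames = 13640 × 30 = 409200.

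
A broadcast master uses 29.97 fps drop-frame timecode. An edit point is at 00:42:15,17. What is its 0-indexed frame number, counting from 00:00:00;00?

As if non-drop at 30 labels/s: (0 × 3600 + 42 × 60 + 15) × 30 + 17 = 76067.
Minute boundaries passed: 42; those not divisible by 10: 42 − 4 = 38; dropped labels = 2 × 38 = 76.
Actual frame index = 76067 − 76 = 75991.

75991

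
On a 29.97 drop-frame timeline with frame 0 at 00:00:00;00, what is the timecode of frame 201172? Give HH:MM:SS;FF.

Ten DF minutes hold 17982 frames, so frame 201172 lies in block 11 (frames 197802–215783) with 3370 frames into that block.
The block's first minute is 1800 frames and the rest 1798 each; 3370 frames reaches minute 1, so 11 × 18 + 1 × 2 = 200 labels have been skipped so far.
Adding those back, label number 201172 + 200 = 201372 at 30 labels/s is 6712 s + 12 f = 1 h 51 min 52 s frame 12, i.e. 01:51:52;12.

01:51:52;12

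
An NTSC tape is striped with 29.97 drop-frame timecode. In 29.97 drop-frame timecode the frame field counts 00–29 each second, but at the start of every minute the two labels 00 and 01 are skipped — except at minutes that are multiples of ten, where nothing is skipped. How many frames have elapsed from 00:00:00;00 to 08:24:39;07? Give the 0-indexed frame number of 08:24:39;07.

As if non-drop at 30 labels/s: (8 × 3600 + 24 × 60 + 39) × 30 + 7 = 908377.
Minute boundaries passed: 504; those not divisible by 10: 504 − 50 = 454; dropped labels = 2 × 454 = 908.
Actual frame index = 908377 − 908 = 907469.

907469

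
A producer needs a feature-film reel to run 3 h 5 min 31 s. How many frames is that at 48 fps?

534288 frames

3 h 5 min 31 s = 11131 s.
Frames = 11131 × 48 = 534288.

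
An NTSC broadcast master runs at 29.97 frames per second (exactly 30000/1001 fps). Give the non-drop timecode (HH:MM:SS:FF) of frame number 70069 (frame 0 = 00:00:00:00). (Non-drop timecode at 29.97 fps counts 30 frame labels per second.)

00:38:55:19

70069 ÷ 30 = 2335 full seconds, remainder 19 frames.
2335 s = 0 h 38 min 55 s.
Timecode: 00:38:55:19.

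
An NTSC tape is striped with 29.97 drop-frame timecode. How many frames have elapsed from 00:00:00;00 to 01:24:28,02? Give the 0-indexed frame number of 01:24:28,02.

As if non-drop at 30 labels/s: (1 × 3600 + 24 × 60 + 28) × 30 + 2 = 152042.
Minute boundaries passed: 84; those not divisible by 10: 84 − 8 = 76; dropped labels = 2 × 76 = 152.
Actual frame index = 152042 − 152 = 151890.

151890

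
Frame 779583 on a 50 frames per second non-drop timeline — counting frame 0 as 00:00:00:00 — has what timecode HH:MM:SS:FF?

779583 ÷ 50 = 15591 full seconds, remainder 33 frames.
15591 s = 4 h 19 min 51 s.
Timecode: 04:19:51:33.

04:19:51:33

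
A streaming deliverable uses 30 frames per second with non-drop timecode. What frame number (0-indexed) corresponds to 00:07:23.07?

Total seconds to the label: (0 × 3600 + 7 × 60 + 23) = 443.
Frame index = 443 × 30 + 7 = 13297.

frame 13297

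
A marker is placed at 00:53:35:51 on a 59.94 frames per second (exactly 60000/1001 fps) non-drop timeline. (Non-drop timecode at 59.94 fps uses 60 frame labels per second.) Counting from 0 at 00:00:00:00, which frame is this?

frame 192951

Total seconds to the label: (0 × 3600 + 53 × 60 + 35) = 3215.
Frame index = 3215 × 60 + 51 = 192951.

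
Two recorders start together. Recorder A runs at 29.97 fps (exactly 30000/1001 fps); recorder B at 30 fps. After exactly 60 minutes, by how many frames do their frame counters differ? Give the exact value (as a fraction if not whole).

60 min = 3600 s.
A emits 30000/1001 × 3600 = 108000000/1001 frames; B emits 30 × 3600 = 108000.
Difference = 108000/1001 frames (≈ 107.8921); B is ahead of A.

108000/1001 frames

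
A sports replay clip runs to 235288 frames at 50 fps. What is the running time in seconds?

4705.76 seconds

Running time = 235288 / (50) = 4705.76 s.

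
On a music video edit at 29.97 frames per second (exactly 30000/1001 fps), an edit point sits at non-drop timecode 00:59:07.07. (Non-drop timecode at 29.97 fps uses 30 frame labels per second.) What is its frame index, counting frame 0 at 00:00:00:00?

frame 106417

Total seconds to the label: (0 × 3600 + 59 × 60 + 7) = 3547.
Frame index = 3547 × 30 + 7 = 106417.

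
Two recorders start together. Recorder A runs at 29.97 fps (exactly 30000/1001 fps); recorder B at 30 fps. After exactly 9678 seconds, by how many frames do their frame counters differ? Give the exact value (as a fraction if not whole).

290340/1001 frames

A emits 30000/1001 × 9678 = 290340000/1001 frames; B emits 30 × 9678 = 290340.
Difference = 290340/1001 frames (≈ 290.0500); B is ahead of A.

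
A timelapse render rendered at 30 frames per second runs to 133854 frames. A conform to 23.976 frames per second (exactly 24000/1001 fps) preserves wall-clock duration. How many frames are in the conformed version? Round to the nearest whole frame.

Frames at target rate = 133854 × (24000/1001) / (30) = 15297600/143 ≈ 106976.224.
Nearest whole frame: 106976.

106976 frames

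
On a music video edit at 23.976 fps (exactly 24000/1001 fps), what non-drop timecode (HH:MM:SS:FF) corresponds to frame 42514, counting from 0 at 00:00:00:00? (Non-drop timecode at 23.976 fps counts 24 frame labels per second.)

00:29:31:10

42514 ÷ 24 = 1771 full seconds, remainder 10 frames.
1771 s = 0 h 29 min 31 s.
Timecode: 00:29:31:10.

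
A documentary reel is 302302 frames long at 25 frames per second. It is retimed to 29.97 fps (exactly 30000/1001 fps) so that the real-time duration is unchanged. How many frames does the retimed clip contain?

362400 frames

Target frames = source frames × (target rate / source rate) = 302302 × (30000/1001)/(25) = 302302 × 1200/1001 = 362400.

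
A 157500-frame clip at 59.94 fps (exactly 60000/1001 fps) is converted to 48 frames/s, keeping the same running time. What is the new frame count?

Target frames = source frames × (target rate / source rate) = 157500 × (48)/(60000/1001) = 157500 × 1001/1250 = 126126.

126126 frames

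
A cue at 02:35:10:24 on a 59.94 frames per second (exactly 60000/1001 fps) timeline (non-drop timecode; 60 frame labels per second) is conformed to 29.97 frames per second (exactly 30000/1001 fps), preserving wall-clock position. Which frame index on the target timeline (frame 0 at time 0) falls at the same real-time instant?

frame 279312

Source frame index: (2×3600 + 35×60 + 10) × 60 + 24 = 558624.
Real time: 558624 / (60000/1001) = 5824819/625 s.
Target frame: (5824819/625) × (30000/1001) = 279312.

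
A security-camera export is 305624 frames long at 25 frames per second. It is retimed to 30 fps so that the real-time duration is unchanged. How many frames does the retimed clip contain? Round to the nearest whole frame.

Frames at target rate = 305624 × (30) / (25) = 1833744/5 ≈ 366748.800.
Nearest whole frame: 366749.

366749 frames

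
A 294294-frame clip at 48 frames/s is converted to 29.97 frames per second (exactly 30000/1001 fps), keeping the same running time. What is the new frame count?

Target frames = source frames × (target rate / source rate) = 294294 × (30000/1001)/(48) = 294294 × 625/1001 = 183750.

183750 frames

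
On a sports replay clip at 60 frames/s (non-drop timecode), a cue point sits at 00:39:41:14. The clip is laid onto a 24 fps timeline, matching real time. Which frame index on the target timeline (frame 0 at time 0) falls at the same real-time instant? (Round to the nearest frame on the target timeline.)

frame 57150

Source frame index: (0×3600 + 39×60 + 41) × 60 + 14 = 142874.
Real time: 142874 / (60) = 71437/30 s.
Target frame: (71437/30) × (24) = 285748/5 ≈ 57149.600 → 57150.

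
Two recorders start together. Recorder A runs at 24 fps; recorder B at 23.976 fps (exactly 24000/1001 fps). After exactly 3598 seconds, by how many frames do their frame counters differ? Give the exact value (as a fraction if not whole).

A emits 24 × 3598 = 86352 frames; B emits 24000/1001 × 3598 = 12336000/143.
Difference = 12336/143 frames (≈ 86.2657); B is behind A.

12336/143 frames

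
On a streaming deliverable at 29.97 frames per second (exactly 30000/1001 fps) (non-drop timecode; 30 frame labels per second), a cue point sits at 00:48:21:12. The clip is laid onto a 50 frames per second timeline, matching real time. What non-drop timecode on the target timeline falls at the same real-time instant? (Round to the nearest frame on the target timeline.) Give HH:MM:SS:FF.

Source frame index: (0×3600 + 48×60 + 21) × 30 + 12 = 87042.
Real time: 87042 / (30000/1001) = 14521507/5000 s.
Target frame: (14521507/5000) × (50) = 14521507/100 ≈ 145215.070 → 145215.
At 50 labels/s: frame 145215 → 00:48:24:15.

00:48:24:15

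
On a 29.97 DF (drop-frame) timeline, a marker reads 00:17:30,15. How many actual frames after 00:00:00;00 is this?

31483

Complete 10-minute blocks: 1, each 17982 frames → 17982.
Remaining 7 whole minutes in the current block: 1800 + 6 × 1798 = 12588 frames.
Within the current minute: 30 × 30 + 15 − 2 = 913 (labels ;00/;01 skipped at this minute). Total = 17982 + 12588 + 913 = 31483.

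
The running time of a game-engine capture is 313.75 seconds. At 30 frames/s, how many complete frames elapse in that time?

9412 frames

Frames = 313.75 × 30 = 18825/2 ≈ 9412.5000.
Complete frames: 9412.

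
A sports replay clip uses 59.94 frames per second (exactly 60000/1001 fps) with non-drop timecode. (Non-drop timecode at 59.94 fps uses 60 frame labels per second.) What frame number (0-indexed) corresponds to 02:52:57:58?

frame 622678

Total seconds to the label: (2 × 3600 + 52 × 60 + 57) = 10377.
Frame index = 10377 × 60 + 58 = 622678.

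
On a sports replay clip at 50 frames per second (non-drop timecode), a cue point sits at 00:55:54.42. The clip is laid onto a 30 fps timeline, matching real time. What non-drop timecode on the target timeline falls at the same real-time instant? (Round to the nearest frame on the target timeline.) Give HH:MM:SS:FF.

00:55:54:25

Source frame index: (0×3600 + 55×60 + 54) × 50 + 42 = 167742.
Real time: 167742 / (50) = 83871/25 s.
Target frame: (83871/25) × (30) = 503226/5 ≈ 100645.200 → 100645.
At 30 labels/s: frame 100645 → 00:55:54:25.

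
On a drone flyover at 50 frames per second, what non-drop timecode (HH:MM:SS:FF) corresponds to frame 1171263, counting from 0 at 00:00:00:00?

1171263 ÷ 50 = 23425 full seconds, remainder 13 frames.
23425 s = 6 h 30 min 25 s.
Timecode: 06:30:25:13.

06:30:25:13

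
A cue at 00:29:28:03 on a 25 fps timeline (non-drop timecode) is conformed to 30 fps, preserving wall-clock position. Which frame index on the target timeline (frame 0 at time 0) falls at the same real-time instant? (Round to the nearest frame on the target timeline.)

Source frame index: (0×3600 + 29×60 + 28) × 25 + 3 = 44203.
Real time: 44203 / (25) = 44203/25 s.
Target frame: (44203/25) × (30) = 265218/5 ≈ 53043.600 → 53044.

frame 53044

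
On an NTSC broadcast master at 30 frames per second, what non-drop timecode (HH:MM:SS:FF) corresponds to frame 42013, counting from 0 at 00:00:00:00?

42013 ÷ 30 = 1400 full seconds, remainder 13 frames.
1400 s = 0 h 23 min 20 s.
Timecode: 00:23:20:13.

00:23:20:13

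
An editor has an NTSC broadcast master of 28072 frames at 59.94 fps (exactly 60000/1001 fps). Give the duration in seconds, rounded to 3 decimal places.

Running time = 28072 × 1001/60000 = 3512509/7500 s ≈ 468.335 s.

468.335 seconds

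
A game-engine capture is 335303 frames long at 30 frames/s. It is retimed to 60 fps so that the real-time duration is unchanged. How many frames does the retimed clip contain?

Target frames = source frames × (target rate / source rate) = 335303 × (60)/(30) = 335303 × 2 = 670606.

670606 frames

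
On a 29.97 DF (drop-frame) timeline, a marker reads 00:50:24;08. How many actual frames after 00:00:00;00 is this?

90638

Complete 10-minute blocks: 5, each 17982 frames → 89910.
Remaining 0 whole minutes in the current block: 0 frames.
Within the current minute: 24 × 30 + 8 = 728. Total = 89910 + 0 + 728 = 90638.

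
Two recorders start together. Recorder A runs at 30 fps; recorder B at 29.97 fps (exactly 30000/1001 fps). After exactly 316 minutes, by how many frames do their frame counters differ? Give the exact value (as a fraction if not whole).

568800/1001 frames

316 min = 18960 s.
A emits 30 × 18960 = 568800 frames; B emits 30000/1001 × 18960 = 568800000/1001.
Difference = 568800/1001 frames (≈ 568.2318); B is behind A.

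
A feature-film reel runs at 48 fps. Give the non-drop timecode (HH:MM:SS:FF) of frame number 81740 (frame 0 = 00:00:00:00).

00:28:22:44

81740 ÷ 48 = 1702 full seconds, remainder 44 frames.
1702 s = 0 h 28 min 22 s.
Timecode: 00:28:22:44.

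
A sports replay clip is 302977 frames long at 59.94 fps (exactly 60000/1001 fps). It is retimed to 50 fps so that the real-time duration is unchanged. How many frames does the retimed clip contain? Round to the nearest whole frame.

Frames at target rate = 302977 × (50) / (60000/1001) = 303279977/1200 ≈ 252733.314.
Nearest whole frame: 252733.

252733 frames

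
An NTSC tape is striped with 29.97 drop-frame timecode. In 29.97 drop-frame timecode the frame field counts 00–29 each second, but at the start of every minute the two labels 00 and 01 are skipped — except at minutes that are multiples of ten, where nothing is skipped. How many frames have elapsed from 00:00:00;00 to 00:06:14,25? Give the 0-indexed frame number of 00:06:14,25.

As if non-drop at 30 labels/s: (0 × 3600 + 6 × 60 + 14) × 30 + 25 = 11245.
Minute boundaries passed: 6; those not divisible by 10: 6 − 0 = 6; dropped labels = 2 × 6 = 12.
Actual frame index = 11245 − 12 = 11233.

11233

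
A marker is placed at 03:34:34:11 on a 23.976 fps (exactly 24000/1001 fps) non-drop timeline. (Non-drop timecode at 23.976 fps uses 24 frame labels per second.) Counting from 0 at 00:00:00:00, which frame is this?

308987

Total seconds to the label: (3 × 3600 + 34 × 60 + 34) = 12874.
Frame index = 12874 × 24 + 11 = 308987.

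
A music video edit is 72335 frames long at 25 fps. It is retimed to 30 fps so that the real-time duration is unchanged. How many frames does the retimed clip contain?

86802 frames

Target frames = source frames × (target rate / source rate) = 72335 × (30)/(25) = 72335 × 6/5 = 86802.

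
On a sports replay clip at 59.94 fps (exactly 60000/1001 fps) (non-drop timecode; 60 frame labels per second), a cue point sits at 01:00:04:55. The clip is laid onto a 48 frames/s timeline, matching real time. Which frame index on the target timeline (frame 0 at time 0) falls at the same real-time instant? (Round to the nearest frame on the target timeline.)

Source frame index: (1×3600 + 0×60 + 4) × 60 + 55 = 216295.
Real time: 216295 / (60000/1001) = 43302259/12000 s.
Target frame: (43302259/12000) × (48) = 43302259/250 ≈ 173209.036 → 173209.

frame 173209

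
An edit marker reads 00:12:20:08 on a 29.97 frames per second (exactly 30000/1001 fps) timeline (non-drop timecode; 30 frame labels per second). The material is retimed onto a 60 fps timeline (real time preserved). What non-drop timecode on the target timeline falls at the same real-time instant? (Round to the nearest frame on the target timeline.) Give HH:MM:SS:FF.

Source frame index: (0×3600 + 12×60 + 20) × 30 + 8 = 22208.
Real time: 22208 / (30000/1001) = 1389388/1875 s.
Target frame: (1389388/1875) × (60) = 5557552/125 ≈ 44460.416 → 44460.
At 60 labels/s: frame 44460 → 00:12:21:00.

00:12:21:00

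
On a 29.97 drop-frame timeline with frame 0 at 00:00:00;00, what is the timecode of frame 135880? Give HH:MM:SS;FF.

Ten DF minutes hold 17982 frames, so frame 135880 lies in block 7 (frames 125874–143855) with 10006 frames into that block.
The block's first minute is 1800 frames and the rest 1798 each; 10006 frames reaches minute 5, so 7 × 18 + 5 × 2 = 136 labels have been skipped so far.
Adding those back, label number 135880 + 136 = 136016 at 30 labels/s is 4533 s + 26 f = 1 h 15 min 33 s frame 26, i.e. 01:15:33;26.

01:15:33;26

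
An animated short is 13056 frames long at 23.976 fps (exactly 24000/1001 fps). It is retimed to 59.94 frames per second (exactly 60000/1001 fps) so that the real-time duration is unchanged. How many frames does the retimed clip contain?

32640 frames

Target frames = source frames × (target rate / source rate) = 13056 × (60000/1001)/(24000/1001) = 13056 × 5/2 = 32640.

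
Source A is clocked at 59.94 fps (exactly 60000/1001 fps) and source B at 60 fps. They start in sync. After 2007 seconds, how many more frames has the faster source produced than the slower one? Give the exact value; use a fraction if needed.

120420/1001 frames

A emits 60000/1001 × 2007 = 120420000/1001 frames; B emits 60 × 2007 = 120420.
Difference = 120420/1001 frames (≈ 120.2997); B is ahead of A.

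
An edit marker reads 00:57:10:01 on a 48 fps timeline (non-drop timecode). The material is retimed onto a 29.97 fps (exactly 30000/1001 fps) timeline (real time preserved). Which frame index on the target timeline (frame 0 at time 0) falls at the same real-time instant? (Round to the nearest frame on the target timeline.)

Source frame index: (0×3600 + 57×60 + 10) × 48 + 1 = 164641.
Real time: 164641 / (48) = 164641/48 s.
Target frame: (164641/48) × (30000/1001) = 102900625/1001 ≈ 102797.827 → 102798.

frame 102798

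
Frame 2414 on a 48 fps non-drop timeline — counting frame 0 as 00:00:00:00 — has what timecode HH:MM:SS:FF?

00:00:50:14

2414 ÷ 48 = 50 full seconds, remainder 14 frames.
50 s = 0 h 0 min 50 s.
Timecode: 00:00:50:14.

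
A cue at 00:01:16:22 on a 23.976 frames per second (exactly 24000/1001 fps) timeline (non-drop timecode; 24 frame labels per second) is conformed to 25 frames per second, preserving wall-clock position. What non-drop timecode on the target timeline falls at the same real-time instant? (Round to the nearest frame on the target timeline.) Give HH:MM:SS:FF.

Source frame index: (0×3600 + 1×60 + 16) × 24 + 22 = 1846.
Real time: 1846 / (24000/1001) = 923923/12000 s.
Target frame: (923923/12000) × (25) = 923923/480 ≈ 1924.840 → 1925.
At 25 labels/s: frame 1925 → 00:01:17:00.

00:01:17:00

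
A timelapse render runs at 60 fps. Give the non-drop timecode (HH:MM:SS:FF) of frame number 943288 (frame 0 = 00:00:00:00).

04:22:01:28

943288 ÷ 60 = 15721 full seconds, remainder 28 frames.
15721 s = 4 h 22 min 1 s.
Timecode: 04:22:01:28.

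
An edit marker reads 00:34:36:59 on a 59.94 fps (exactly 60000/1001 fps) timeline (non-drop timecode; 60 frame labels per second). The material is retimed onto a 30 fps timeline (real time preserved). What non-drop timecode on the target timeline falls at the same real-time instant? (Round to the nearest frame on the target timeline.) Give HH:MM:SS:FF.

Source frame index: (0×3600 + 34×60 + 36) × 60 + 59 = 124619.
Real time: 124619 / (60000/1001) = 124743619/60000 s.
Target frame: (124743619/60000) × (30) = 124743619/2000 ≈ 62371.810 → 62372.
At 30 labels/s: frame 62372 → 00:34:39:02.

00:34:39:02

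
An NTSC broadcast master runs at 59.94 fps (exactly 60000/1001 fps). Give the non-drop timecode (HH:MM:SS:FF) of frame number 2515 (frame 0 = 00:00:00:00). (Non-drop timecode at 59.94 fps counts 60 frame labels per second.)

2515 ÷ 60 = 41 full seconds, remainder 55 frames.
41 s = 0 h 0 min 41 s.
Timecode: 00:00:41:55.

00:00:41:55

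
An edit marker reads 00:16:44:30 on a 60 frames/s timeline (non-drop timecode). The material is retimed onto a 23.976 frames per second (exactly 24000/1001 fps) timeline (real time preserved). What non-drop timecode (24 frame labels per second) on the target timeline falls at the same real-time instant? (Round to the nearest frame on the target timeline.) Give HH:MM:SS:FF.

Source frame index: (0×3600 + 16×60 + 44) × 60 + 30 = 60270.
Real time: 60270 / (60) = 2009/2 s.
Target frame: (2009/2) × (24000/1001) = 3444000/143 ≈ 24083.916 → 24084.
At 24 labels/s: frame 24084 → 00:16:43:12.

00:16:43:12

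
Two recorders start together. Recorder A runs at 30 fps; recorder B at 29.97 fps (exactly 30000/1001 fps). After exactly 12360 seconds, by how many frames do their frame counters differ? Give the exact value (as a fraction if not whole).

370800/1001 frames

A emits 30 × 12360 = 370800 frames; B emits 30000/1001 × 12360 = 370800000/1001.
Difference = 370800/1001 frames (≈ 370.4296); B is behind A.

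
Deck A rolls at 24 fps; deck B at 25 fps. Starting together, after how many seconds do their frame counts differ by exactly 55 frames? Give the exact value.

55 seconds

The gap grows by |25 − 24| = 1 frame per second.
Time for a 55-frame gap: 55 ÷ (1) = 55 s.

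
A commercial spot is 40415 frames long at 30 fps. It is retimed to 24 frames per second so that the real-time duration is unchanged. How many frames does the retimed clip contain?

32332 frames

Target frames = source frames × (target rate / source rate) = 40415 × (24)/(30) = 40415 × 4/5 = 32332.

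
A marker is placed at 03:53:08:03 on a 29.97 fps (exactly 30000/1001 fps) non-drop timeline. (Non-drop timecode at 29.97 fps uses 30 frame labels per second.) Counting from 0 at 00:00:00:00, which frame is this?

419643

Total seconds to the label: (3 × 3600 + 53 × 60 + 8) = 13988.
Frame index = 13988 × 30 + 3 = 419643.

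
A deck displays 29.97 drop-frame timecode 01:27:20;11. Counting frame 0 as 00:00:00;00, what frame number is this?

157053

Complete 10-minute blocks: 8, each 17982 frames → 143856.
Remaining 7 whole minutes in the current block: 1800 + 6 × 1798 = 12588 frames.
Within the current minute: 20 × 30 + 11 − 2 = 609 (labels ;00/;01 skipped at this minute). Total = 143856 + 12588 + 609 = 157053.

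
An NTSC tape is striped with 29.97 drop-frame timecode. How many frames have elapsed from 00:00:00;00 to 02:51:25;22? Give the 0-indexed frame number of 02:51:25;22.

308264

As if non-drop at 30 labels/s: (2 × 3600 + 51 × 60 + 25) × 30 + 22 = 308572.
Minute boundaries passed: 171; those not divisible by 10: 171 − 17 = 154; dropped labels = 2 × 154 = 308.
Actual frame index = 308572 − 308 = 308264.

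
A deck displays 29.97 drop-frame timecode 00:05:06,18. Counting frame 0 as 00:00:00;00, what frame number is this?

As if non-drop at 30 labels/s: (0 × 3600 + 5 × 60 + 6) × 30 + 18 = 9198.
Minute boundaries passed: 5; those not divisible by 10: 5 − 0 = 5; dropped labels = 2 × 5 = 10.
Actual frame index = 9198 − 10 = 9188.

9188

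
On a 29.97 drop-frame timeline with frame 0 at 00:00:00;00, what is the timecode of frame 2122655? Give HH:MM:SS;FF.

19:40:25;29

Each 10-minute DF block holds 10 × 60 × 30 − 9 × 2 = 17982 frames. 2122655 ÷ 17982 → 118 full blocks, remainder 779.
Within the partial block the first minute is 1800 frames and each further minute 1798, so 0 further minute boundaries passed. Total skipped labels = 18 × 118 + 2 × 0 = 2124.
Non-drop label index = 2122655 + 2124 = 2124779; at 30 labels/s that is 19:40:25:29, i.e. DF 19:40:25;29.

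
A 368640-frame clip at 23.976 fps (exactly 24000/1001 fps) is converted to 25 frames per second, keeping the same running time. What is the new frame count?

Target frames = source frames × (target rate / source rate) = 368640 × (25)/(24000/1001) = 368640 × 1001/960 = 384384.

384384 frames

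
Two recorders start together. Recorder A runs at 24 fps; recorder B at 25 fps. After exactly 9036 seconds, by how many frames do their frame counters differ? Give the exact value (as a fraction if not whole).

A emits 24 × 9036 = 216864 frames; B emits 25 × 9036 = 225900.
Difference = 9036 frames; B is ahead of A.

9036 frames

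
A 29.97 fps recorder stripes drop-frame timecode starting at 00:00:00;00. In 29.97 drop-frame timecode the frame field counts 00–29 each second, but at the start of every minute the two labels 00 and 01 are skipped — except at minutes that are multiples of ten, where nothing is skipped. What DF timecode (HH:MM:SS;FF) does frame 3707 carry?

00:02:03;21

Each 10-minute DF block holds 10 × 60 × 30 − 9 × 2 = 17982 frames. 3707 ÷ 17982 → 0 full blocks, remainder 3707.
Within the partial block the first minute is 1800 frames and each further minute 1798, so 2 further minute boundaries passed. Total skipped labels = 18 × 0 + 2 × 2 = 4.
Non-drop label index = 3707 + 4 = 3711; at 30 labels/s that is 00:02:03:21, i.e. DF 00:02:03;21.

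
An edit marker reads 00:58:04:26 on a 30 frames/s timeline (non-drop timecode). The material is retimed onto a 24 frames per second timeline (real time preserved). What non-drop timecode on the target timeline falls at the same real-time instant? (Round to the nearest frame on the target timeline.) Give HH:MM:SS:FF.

00:58:04:21

Source frame index: (0×3600 + 58×60 + 4) × 30 + 26 = 104546.
Real time: 104546 / (30) = 52273/15 s.
Target frame: (52273/15) × (24) = 418184/5 ≈ 83636.800 → 83637.
At 24 labels/s: frame 83637 → 00:58:04:21.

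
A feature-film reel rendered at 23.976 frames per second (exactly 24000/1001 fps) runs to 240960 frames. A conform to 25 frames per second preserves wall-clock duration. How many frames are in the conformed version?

Target frames = source frames × (target rate / source rate) = 240960 × (25)/(24000/1001) = 240960 × 1001/960 = 251251.

251251 frames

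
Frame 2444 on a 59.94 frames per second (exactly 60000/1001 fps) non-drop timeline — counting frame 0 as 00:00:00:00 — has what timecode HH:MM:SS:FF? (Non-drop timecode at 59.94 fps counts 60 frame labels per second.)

00:00:40:44

2444 ÷ 60 = 40 full seconds, remainder 44 frames.
40 s = 0 h 0 min 40 s.
Timecode: 00:00:40:44.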